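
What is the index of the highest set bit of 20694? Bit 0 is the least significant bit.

14

20694 = 101000011010110
The topmost 1 is at position 14 (since 2^14 = 16384 ≤ 20694 < 32768).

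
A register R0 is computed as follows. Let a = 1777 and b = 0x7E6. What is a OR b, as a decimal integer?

1777 = 11011110001
0x7E6 = 11111100110
 OR → 11111110111 = 2039

2039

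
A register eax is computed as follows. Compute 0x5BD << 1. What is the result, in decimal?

2938

0x5BD = 010110111101
shift left by 1 → 101101111010 = 2938
(equivalently, 1469 × 2^1 = 1469 × 2)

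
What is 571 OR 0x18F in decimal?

959

571 = 1000111011
0x18F = 0110001111
 OR → 1110111111 = 959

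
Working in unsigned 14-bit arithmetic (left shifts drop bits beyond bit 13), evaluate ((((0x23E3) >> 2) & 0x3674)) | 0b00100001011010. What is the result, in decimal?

2170

0x23E3 = 10001111100011
→ >> 2 → 00100011111000 = 2296
0x3674 = 11011001110100
→ & → 00000001110000 = 112
0b00100001011010 = 00100001011010
→ | → 00100001111010 = 2170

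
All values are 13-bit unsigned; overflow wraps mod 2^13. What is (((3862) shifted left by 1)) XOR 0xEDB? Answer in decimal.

4343

3862 = 0111100010110
→ shifted left by 1 (mod 2^13) → 1111000101100 = 7724
0xEDB = 0111011011011
→ XOR → 1000011110111 = 4343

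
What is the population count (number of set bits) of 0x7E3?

0x7E3 = 11111100011
Count the 1s: 1 + 1 + 1 + 1 + 1 + 1 + 1 + 1 = 8

8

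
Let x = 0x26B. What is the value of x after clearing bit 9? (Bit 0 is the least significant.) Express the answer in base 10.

x = 001001101011
bit 9 is currently 1; clear it via x & ~(1 << 9) = x & ~512
→ 000001101011 = 107

107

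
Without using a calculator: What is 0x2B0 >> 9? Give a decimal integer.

1

0x2B0 = 1010110000
shift right by 9 → 0000000001 = 1
(equivalently, floor(688 / 512))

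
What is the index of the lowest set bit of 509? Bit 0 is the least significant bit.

0

509 = 111111101
Trailing zeros: 0, so the lowest set bit is bit 0 (value 1).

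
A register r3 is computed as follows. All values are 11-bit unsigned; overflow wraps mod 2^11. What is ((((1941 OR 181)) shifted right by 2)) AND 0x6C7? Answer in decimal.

197

1941 = 11110010101
181 = 00010110101
→ OR → 11110110101 = 1973
→ shifted right by 2 → 00111101101 = 493
0x6C7 = 11011000111
→ AND → 00011000101 = 197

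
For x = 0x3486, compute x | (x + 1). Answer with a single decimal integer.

13447

x = 11010010000110 = 13446
x + 1 = 11010010000111
OR    = 11010010000111 = 13447
(x | (x + 1) sets the lowest cleared bit.)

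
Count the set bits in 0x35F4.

0x35F4 = 11010111110100
Count the 1s: 1 + 1 + 1 + 1 + 1 + 1 + 1 + 1 + 1 = 9

9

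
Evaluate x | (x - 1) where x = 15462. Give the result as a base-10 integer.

15463

x = 11110001100110 = 15462
x - 1 = 11110001100101
OR    = 11110001100111 = 15463
(x | (x - 1) sets all bits below the lowest set bit.)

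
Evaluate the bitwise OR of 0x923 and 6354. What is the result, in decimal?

0x923 = 0100100100011
6354 = 1100011010010
 OR → 1100111110011 = 6643

6643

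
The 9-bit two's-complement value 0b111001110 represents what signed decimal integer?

-50

pattern = 111001110 (MSB is 1 ⇒ negative)
Invert: 000110001, add 1 → 000110010 = 50, so the value is -50.
(Equivalently: 462 - 2^9 = 462 - 512 = -50.)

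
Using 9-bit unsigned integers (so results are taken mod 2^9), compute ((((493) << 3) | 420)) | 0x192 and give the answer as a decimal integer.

493 = 111101101
→ << 3 (mod 2^9) → 101101000 = 360
420 = 110100100
→ | → 111101100 = 492
0x192 = 110010010
→ | → 111111110 = 510

510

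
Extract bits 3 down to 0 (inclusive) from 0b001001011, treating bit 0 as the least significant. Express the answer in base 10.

v = 001001011
Shift right by 0: 001001011
Mask low 4 bits: 1011 = 11

11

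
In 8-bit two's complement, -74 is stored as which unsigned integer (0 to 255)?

74 in 8 bits: 01001010
Invert: 10110101
Add 1:  10110110 = 182
(Check: 2^8 - 74 = 256 - 74 = 182.)

182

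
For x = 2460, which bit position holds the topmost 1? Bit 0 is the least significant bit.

11

2460 = 100110011100
The topmost 1 is at position 11 (since 2^11 = 2048 ≤ 2460 < 4096).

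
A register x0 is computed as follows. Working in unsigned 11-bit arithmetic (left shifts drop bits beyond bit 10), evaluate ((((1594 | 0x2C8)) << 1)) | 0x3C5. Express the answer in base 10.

2037

1594 = 11000111010
0x2C8 = 01011001000
→ | → 11011111010 = 1786
→ << 1 (mod 2^11) → 10111110100 = 1524
0x3C5 = 01111000101
→ | → 11111110101 = 2037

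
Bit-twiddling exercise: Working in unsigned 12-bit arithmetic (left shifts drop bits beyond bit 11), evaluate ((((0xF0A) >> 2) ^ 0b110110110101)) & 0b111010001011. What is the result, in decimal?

3587

0xF0A = 111100001010
→ >> 2 → 001111000010 = 962
0b110110110101 = 110110110101
→ ^ → 111001110111 = 3703
0b111010001011 = 111010001011
→ & → 111000000011 = 3587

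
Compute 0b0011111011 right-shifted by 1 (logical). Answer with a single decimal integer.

x = 11111011
shift right by 1 → 01111101 = 125
(equivalently, floor(251 / 2))

125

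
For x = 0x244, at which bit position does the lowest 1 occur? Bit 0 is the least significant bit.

0x244 = 1001000100
Trailing zeros: 2, so the lowest set bit is bit 2 (value 4).

2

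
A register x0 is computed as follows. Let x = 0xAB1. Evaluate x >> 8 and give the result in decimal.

0xAB1 = 101010110001
shift right by 8 → 000000001010 = 10
(equivalently, floor(2737 / 256))

10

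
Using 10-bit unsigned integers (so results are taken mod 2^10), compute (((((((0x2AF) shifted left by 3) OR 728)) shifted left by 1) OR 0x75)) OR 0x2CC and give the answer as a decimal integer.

0x2AF = 1010101111
→ shifted left by 3 (mod 2^10) → 0101111000 = 376
728 = 1011011000
→ OR → 1111111000 = 1016
→ shifted left by 1 (mod 2^10) → 1111110000 = 1008
0x75 = 0001110101
→ OR → 1111110101 = 1013
0x2CC = 1011001100
→ OR → 1111111101 = 1021

1021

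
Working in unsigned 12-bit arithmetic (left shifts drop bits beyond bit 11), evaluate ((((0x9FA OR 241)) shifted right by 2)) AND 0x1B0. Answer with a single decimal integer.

0x9FA = 100111111010
241 = 000011110001
→ OR → 100111111011 = 2555
→ shifted right by 2 → 001001111110 = 638
0x1B0 = 000110110000
→ AND → 000000110000 = 48

48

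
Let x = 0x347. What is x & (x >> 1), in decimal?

x = 1101000111 = 839
x>>1 = 0110100011
AND  = 0100000011 = 259
(x & (x >> 1) has a 1 wherever x has two consecutive 1 bits.)

259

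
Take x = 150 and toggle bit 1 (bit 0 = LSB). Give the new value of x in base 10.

x = 10010110
bit 1 is currently 1; toggle it via x ^ (1 << 1) = x ^ 2
→ 10010100 = 148

148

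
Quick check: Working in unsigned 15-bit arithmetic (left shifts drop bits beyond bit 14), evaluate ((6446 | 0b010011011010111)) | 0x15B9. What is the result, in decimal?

16383

6446 = 001100100101110
0b010011011010111 = 010011011010111
→ | → 011111111111111 = 16383
0x15B9 = 001010110111001
→ | → 011111111111111 = 16383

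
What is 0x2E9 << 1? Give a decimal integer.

0x2E9 = 01011101001
shift left by 1 → 10111010010 = 1490
(equivalently, 745 × 2^1 = 745 × 2)

1490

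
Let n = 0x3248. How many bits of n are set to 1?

5

0x3248 = 11001001001000
Count the 1s: 1 + 1 + 1 + 1 + 1 = 5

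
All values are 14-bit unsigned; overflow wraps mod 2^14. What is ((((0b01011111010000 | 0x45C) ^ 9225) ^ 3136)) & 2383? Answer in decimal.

2309

0b01011111010000 = 01011111010000
0x45C = 00010001011100
→ | → 01011111011100 = 6108
9225 = 10010000001001
→ ^ → 11001111010101 = 13269
3136 = 00110001000000
→ ^ → 11111110010101 = 16277
2383 = 00100101001111
→ & → 00100100000101 = 2309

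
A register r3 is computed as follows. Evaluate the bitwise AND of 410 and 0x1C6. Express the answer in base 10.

386

410 = 110011010
0x1C6 = 111000110
AND → 110000010 = 386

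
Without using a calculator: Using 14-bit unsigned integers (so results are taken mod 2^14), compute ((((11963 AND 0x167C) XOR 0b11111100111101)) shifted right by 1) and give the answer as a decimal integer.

7298

11963 = 10111010111011
0x167C = 01011001111100
→ AND → 00011000111000 = 1592
0b11111100111101 = 11111100111101
→ XOR → 11100100000101 = 14597
→ shifted right by 1 → 01110010000010 = 7298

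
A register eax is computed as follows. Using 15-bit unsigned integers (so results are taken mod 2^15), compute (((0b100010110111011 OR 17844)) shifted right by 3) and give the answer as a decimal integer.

0b100010110111011 = 100010110111011
17844 = 100010110110100
→ OR → 100010110111111 = 17855
→ shifted right by 3 → 000100010110111 = 2231

2231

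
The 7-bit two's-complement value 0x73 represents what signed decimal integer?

pattern = 1110011 (MSB is 1 ⇒ negative)
Invert: 0001100, add 1 → 0001101 = 13, so the value is -13.
(Equivalently: 115 - 2^7 = 115 - 128 = -13.)

-13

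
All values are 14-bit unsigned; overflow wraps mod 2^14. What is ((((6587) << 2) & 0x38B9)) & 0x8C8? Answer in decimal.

136

6587 = 01100110111011
→ << 2 (mod 2^14) → 10011011101100 = 9964
0x38B9 = 11100010111001
→ & → 10000010101000 = 8360
0x8C8 = 00100011001000
→ & → 00000010001000 = 136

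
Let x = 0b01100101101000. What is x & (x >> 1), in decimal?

x = 1100101101000 = 6504
x>>1 = 0110010110100
AND  = 0100000100000 = 2080
(x & (x >> 1) has a 1 wherever x has two consecutive 1 bits.)

2080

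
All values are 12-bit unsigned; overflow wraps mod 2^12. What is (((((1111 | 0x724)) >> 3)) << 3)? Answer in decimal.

1904

1111 = 010001010111
0x724 = 011100100100
→ | → 011101110111 = 1911
→ >> 3 → 000011101110 = 238
→ << 3 (mod 2^12) → 011101110000 = 1904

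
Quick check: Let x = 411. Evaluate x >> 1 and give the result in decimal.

205

411 = 110011011
shift right by 1 → 011001101 = 205
(equivalently, floor(411 / 2))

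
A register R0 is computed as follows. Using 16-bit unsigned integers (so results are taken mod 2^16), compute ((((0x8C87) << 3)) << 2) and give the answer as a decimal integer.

0x8C87 = 1000110010000111
→ << 3 (mod 2^16) → 0110010000111000 = 25656
→ << 2 (mod 2^16) → 1001000011100000 = 37088

37088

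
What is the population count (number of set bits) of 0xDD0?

0xDD0 = 110111010000
Count the 1s: 1 + 1 + 1 + 1 + 1 + 1 = 6

6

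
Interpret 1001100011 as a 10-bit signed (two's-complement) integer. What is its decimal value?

pattern = 1001100011 (MSB is 1 ⇒ negative)
Invert: 0110011100, add 1 → 0110011101 = 413, so the value is -413.
(Equivalently: 611 - 2^10 = 611 - 1024 = -413.)

-413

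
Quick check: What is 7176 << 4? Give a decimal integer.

7176 = 00001110000001000
shift left by 4 → 11100000010000000 = 114816
(equivalently, 7176 × 2^4 = 7176 × 16)

114816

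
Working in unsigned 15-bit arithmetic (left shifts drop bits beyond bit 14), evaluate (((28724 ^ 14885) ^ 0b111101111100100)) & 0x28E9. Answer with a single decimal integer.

8417

28724 = 111000000110100
14885 = 011101000100101
→ ^ → 100101000010001 = 18961
0b111101111100100 = 111101111100100
→ ^ → 011000111110101 = 12789
0x28E9 = 010100011101001
→ & → 010000011100001 = 8417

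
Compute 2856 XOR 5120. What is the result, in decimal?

7976

2856 = 0101100101000
5120 = 1010000000000
XOR → 1111100101000 = 7976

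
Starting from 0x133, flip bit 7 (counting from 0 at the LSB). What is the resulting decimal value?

x = 00100110011
bit 7 is currently 0; toggle it via x ^ (1 << 7) = x ^ 128
→ 00110110011 = 435

435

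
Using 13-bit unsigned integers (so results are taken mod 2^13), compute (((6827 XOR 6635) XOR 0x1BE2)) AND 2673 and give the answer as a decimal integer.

2080

6827 = 1101010101011
6635 = 1100111101011
→ XOR → 0001101000000 = 832
0x1BE2 = 1101111100010
→ XOR → 1100010100010 = 6306
2673 = 0101001110001
→ AND → 0100000100000 = 2080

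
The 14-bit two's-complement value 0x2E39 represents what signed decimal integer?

pattern = 10111000111001 (MSB is 1 ⇒ negative)
Invert: 01000111000110, add 1 → 01000111000111 = 4551, so the value is -4551.
(Equivalently: 11833 - 2^14 = 11833 - 16384 = -4551.)

-4551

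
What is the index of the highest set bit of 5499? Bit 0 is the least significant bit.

12

5499 = 1010101111011
The topmost 1 is at position 12 (since 2^12 = 4096 ≤ 5499 < 8192).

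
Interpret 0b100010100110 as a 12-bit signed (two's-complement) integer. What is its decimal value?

-1882

pattern = 100010100110 (MSB is 1 ⇒ negative)
Invert: 011101011001, add 1 → 011101011010 = 1882, so the value is -1882.
(Equivalently: 2214 - 2^12 = 2214 - 4096 = -1882.)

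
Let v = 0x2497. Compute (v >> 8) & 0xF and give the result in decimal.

4

v = 10010010010111
Shift right by 8: 100100
Mask low 4 bits: 0100 = 4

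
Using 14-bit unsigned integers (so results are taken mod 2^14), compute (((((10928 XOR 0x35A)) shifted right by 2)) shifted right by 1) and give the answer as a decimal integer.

10928 = 10101010110000
0x35A = 00001101011010
→ XOR → 10100111101010 = 10730
→ shifted right by 2 → 00101001111010 = 2682
→ shifted right by 1 → 00010100111101 = 1341

1341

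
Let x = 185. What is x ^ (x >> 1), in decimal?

229

x = 10111001 = 185
x>>1 = 01011100
XOR  = 11100101 = 229
(x ^ (x >> 1) gives the standard binary-reflected Gray code of x.)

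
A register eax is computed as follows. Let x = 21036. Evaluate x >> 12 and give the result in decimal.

5

21036 = 101001000101100
shift right by 12 → 000000000000101 = 5
(equivalently, floor(21036 / 4096))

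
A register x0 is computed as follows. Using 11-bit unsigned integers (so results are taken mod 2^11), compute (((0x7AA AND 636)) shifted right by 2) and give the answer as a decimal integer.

0x7AA = 11110101010
636 = 01001111100
→ AND → 01000101000 = 552
→ shifted right by 2 → 00010001010 = 138

138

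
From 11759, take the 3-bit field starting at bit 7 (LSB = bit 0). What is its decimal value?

3

v = 10110111101111
Shift right by 7: 1011011
Mask low 3 bits: 011 = 3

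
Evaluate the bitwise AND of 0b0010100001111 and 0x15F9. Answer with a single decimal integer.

1289

a = 0010100001111
0x15F9 = 1010111111001
AND → 0010100001001 = 1289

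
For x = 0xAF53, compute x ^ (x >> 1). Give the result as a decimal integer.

x = 1010111101010011 = 44883
x>>1 = 0101011110101001
XOR  = 1111100011111010 = 63738
(x ^ (x >> 1) gives the standard binary-reflected Gray code of x.)

63738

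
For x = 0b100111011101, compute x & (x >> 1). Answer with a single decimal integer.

x = 100111011101 = 2525
x>>1 = 010011101110
AND  = 000011001100 = 204
(x & (x >> 1) has a 1 wherever x has two consecutive 1 bits.)

204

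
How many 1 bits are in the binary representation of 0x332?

5

0x332 = 1100110010
Count the 1s: 1 + 1 + 1 + 1 + 1 = 5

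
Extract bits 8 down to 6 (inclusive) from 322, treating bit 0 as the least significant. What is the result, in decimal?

v = 000101000010
Shift right by 6: 000101
Mask low 3 bits: 101 = 5

5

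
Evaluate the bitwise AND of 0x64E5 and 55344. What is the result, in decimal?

0x64E5 = 0110010011100101
55344 = 1101100000110000
AND → 0100000000100000 = 16416

16416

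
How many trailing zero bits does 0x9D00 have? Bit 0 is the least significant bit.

8

0x9D00 = 1001110100000000
Trailing zeros: 8, so the lowest set bit is bit 8 (value 256).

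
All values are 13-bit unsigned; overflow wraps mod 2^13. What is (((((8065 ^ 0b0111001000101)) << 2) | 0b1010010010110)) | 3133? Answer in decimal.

8127

8065 = 1111110000001
0b0111001000101 = 0111001000101
→ ^ → 1000111000100 = 4548
→ << 2 (mod 2^13) → 0011100010000 = 1808
0b1010010010110 = 1010010010110
→ | → 1011110010110 = 6038
3133 = 0110000111101
→ | → 1111110111111 = 8127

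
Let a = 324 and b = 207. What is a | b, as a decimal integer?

463

324 = 101000100
207 = 011001111
 OR → 111001111 = 463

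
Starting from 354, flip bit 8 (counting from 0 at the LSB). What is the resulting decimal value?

x = 0101100010
bit 8 is currently 1; toggle it via x ^ (1 << 8) = x ^ 256
→ 0001100010 = 98

98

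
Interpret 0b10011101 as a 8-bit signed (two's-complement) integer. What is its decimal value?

-99

pattern = 10011101 (MSB is 1 ⇒ negative)
Invert: 01100010, add 1 → 01100011 = 99, so the value is -99.
(Equivalently: 157 - 2^8 = 157 - 256 = -99.)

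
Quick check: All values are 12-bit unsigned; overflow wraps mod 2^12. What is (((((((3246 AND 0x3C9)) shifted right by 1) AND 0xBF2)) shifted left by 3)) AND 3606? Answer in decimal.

3246 = 110010101110
0x3C9 = 001111001001
→ AND → 000010001000 = 136
→ shifted right by 1 → 000001000100 = 68
0xBF2 = 101111110010
→ AND → 000001000000 = 64
→ shifted left by 3 (mod 2^12) → 001000000000 = 512
3606 = 111000010110
→ AND → 001000000000 = 512

512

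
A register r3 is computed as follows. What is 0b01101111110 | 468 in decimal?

a = 1101111110
468 = 0111010100
 OR → 1111111110 = 1022

1022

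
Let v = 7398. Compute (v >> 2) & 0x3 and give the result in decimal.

1

v = 001110011100110
Shift right by 2: 0011100111001
Mask low 2 bits: 01 = 1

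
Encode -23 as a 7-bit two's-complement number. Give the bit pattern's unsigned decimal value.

105

23 in 7 bits: 0010111
Invert: 1101000
Add 1:  1101001 = 105
(Check: 2^7 - 23 = 128 - 23 = 105.)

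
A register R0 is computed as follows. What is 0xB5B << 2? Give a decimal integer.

11628

0xB5B = 00101101011011
shift left by 2 → 10110101101100 = 11628
(equivalently, 2907 × 2^2 = 2907 × 4)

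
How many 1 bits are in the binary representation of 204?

204 = 11001100
Count the 1s: 1 + 1 + 1 + 1 = 4

4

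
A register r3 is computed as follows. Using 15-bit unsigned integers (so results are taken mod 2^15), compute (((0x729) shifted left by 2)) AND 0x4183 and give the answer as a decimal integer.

128

0x729 = 000011100101001
→ shifted left by 2 (mod 2^15) → 001110010100100 = 7332
0x4183 = 100000110000011
→ AND → 000000010000000 = 128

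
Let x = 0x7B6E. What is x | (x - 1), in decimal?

x = 111101101101110 = 31598
x - 1 = 111101101101101
OR    = 111101101101111 = 31599
(x | (x - 1) sets all bits below the lowest set bit.)

31599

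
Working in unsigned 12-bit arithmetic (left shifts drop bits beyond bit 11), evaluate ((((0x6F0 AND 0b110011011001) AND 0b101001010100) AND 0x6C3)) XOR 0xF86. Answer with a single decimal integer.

0x6F0 = 011011110000
0b110011011001 = 110011011001
→ AND → 010011010000 = 1232
0b101001010100 = 101001010100
→ AND → 000001010000 = 80
0x6C3 = 011011000011
→ AND → 000001000000 = 64
0xF86 = 111110000110
→ XOR → 111111000110 = 4038

4038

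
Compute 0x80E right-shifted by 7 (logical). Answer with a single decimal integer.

16

0x80E = 100000001110
shift right by 7 → 000000010000 = 16
(equivalently, floor(2062 / 128))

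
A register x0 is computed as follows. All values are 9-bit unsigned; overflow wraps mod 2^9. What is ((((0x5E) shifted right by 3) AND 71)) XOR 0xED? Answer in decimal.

0x5E = 001011110
→ shifted right by 3 → 000001011 = 11
71 = 001000111
→ AND → 000000011 = 3
0xED = 011101101
→ XOR → 011101110 = 238

238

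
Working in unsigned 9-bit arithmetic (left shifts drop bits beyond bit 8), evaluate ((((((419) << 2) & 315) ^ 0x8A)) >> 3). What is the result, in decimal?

419 = 110100011
→ << 2 (mod 2^9) → 010001100 = 140
315 = 100111011
→ & → 000001000 = 8
0x8A = 010001010
→ ^ → 010000010 = 130
→ >> 3 → 000010000 = 16

16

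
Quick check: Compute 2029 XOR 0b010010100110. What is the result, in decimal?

843

2029 = 11111101101
b = 10010100110
XOR → 01101001011 = 843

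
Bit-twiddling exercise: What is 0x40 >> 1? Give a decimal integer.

32

0x40 = 1000000
shift right by 1 → 0100000 = 32
(equivalently, floor(64 / 2))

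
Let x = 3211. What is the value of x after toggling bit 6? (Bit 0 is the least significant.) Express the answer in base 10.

3275

x = 110010001011
bit 6 is currently 0; toggle it via x ^ (1 << 6) = x ^ 64
→ 110011001011 = 3275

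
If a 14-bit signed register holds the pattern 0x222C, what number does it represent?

pattern = 10001000101100 (MSB is 1 ⇒ negative)
Invert: 01110111010011, add 1 → 01110111010100 = 7636, so the value is -7636.
(Equivalently: 8748 - 2^14 = 8748 - 16384 = -7636.)

-7636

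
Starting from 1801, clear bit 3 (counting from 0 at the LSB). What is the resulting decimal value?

x = 11100001001
bit 3 is currently 1; clear it via x & ~(1 << 3) = x & ~8
→ 11100000001 = 1793

1793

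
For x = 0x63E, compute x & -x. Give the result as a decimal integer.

x = 11000111110 = 1598
-x (two's complement) = …00111000010
AND   = 00000000010 = 2
(x & -x isolates the lowest set bit of x.)

2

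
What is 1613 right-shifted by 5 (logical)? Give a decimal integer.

50

1613 = 11001001101
shift right by 5 → 00000110010 = 50
(equivalently, floor(1613 / 32))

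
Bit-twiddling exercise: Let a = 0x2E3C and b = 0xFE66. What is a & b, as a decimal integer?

11812

0x2E3C = 0010111000111100
0xFE66 = 1111111001100110
AND → 0010111000100100 = 11812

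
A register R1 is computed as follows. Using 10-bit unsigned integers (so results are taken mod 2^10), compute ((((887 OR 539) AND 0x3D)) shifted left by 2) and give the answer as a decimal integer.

887 = 1101110111
539 = 1000011011
→ OR → 1101111111 = 895
0x3D = 0000111101
→ AND → 0000111101 = 61
→ shifted left by 2 (mod 2^10) → 0011110100 = 244

244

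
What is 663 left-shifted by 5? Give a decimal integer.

21216

663 = 000001010010111
shift left by 5 → 101001011100000 = 21216
(equivalently, 663 × 2^5 = 663 × 32)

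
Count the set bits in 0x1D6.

6

0x1D6 = 111010110
Count the 1s: 1 + 1 + 1 + 1 + 1 + 1 = 6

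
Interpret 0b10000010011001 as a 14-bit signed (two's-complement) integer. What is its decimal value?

-8039

pattern = 10000010011001 (MSB is 1 ⇒ negative)
Invert: 01111101100110, add 1 → 01111101100111 = 8039, so the value is -8039.
(Equivalently: 8345 - 2^14 = 8345 - 16384 = -8039.)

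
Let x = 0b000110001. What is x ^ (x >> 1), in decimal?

x = 110001 = 49
x>>1 = 011000
XOR  = 101001 = 41
(x ^ (x >> 1) gives the standard binary-reflected Gray code of x.)

41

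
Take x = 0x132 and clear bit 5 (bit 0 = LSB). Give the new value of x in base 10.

x = 0100110010
bit 5 is currently 1; clear it via x & ~(1 << 5) = x & ~32
→ 0100010010 = 274

274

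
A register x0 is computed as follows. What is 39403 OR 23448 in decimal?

39403 = 1001100111101011
23448 = 0101101110011000
 OR → 1101101111111011 = 56315

56315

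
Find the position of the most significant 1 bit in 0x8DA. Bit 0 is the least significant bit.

0x8DA = 100011011010
The topmost 1 is at position 11 (since 2^11 = 2048 ≤ 2266 < 4096).

11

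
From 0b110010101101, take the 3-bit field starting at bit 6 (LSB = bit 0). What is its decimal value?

2

v = 110010101101
Shift right by 6: 110010
Mask low 3 bits: 010 = 2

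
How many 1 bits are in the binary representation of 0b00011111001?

6

n = 11111001
Count the 1s: 1 + 1 + 1 + 1 + 1 + 1 = 6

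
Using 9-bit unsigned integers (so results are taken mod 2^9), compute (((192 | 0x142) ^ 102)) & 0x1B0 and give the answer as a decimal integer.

192 = 011000000
0x142 = 101000010
→ | → 111000010 = 450
102 = 001100110
→ ^ → 110100100 = 420
0x1B0 = 110110000
→ & → 110100000 = 416

416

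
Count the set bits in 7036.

7036 = 1101101111100
Count the 1s: 1 + 1 + 1 + 1 + 1 + 1 + 1 + 1 + 1 = 9

9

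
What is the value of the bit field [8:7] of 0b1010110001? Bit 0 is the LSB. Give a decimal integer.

1

v = 1010110001
Shift right by 7: 101
Mask low 2 bits: 01 = 1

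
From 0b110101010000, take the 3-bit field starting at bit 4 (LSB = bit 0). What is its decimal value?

5

v = 110101010000
Shift right by 4: 11010101
Mask low 3 bits: 101 = 5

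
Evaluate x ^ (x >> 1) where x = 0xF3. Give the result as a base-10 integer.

x = 11110011 = 243
x>>1 = 01111001
XOR  = 10001010 = 138
(x ^ (x >> 1) gives the standard binary-reflected Gray code of x.)

138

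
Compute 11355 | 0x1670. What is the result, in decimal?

11355 = 10110001011011
0x1670 = 01011001110000
 OR → 11111001111011 = 15995

15995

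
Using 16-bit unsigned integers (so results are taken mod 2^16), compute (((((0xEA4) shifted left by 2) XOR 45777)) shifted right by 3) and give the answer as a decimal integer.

0xEA4 = 0000111010100100
→ shifted left by 2 (mod 2^16) → 0011101010010000 = 14992
45777 = 1011001011010001
→ XOR → 1000100001000001 = 34881
→ shifted right by 3 → 0001000100001000 = 4360

4360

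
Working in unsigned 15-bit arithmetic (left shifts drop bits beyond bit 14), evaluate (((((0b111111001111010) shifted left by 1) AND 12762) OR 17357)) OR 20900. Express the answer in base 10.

0b111111001111010 = 111111001111010
→ shifted left by 1 (mod 2^15) → 111110011110100 = 31988
12762 = 011000111011010
→ AND → 011000011010000 = 12496
17357 = 100001111001101
→ OR → 111001111011101 = 29661
20900 = 101000110100100
→ OR → 111001111111101 = 29693

29693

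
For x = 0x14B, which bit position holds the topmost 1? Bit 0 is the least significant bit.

0x14B = 101001011
The topmost 1 is at position 8 (since 2^8 = 256 ≤ 331 < 512).

8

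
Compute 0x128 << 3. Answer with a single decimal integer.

2368

0x128 = 000100101000
shift left by 3 → 100101000000 = 2368
(equivalently, 296 × 2^3 = 296 × 8)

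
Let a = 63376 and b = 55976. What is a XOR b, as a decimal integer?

11576

63376 = 1111011110010000
55976 = 1101101010101000
XOR → 0010110100111000 = 11576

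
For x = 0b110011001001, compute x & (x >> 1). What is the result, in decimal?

1088

x = 110011001001 = 3273
x>>1 = 011001100100
AND  = 010001000000 = 1088
(x & (x >> 1) has a 1 wherever x has two consecutive 1 bits.)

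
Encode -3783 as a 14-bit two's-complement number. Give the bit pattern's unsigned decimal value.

3783 in 14 bits: 00111011000111
Invert: 11000100111000
Add 1:  11000100111001 = 12601
(Check: 2^14 - 3783 = 16384 - 3783 = 12601.)

12601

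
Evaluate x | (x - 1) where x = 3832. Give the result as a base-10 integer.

x = 111011111000 = 3832
x - 1 = 111011110111
OR    = 111011111111 = 3839
(x | (x - 1) sets all bits below the lowest set bit.)

3839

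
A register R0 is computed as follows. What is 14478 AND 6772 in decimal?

14478 = 11100010001110
6772 = 01101001110100
AND → 01100000000100 = 6148

6148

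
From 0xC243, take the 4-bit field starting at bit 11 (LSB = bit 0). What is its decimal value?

v = 1100001001000011
Shift right by 11: 11000
Mask low 4 bits: 1000 = 8

8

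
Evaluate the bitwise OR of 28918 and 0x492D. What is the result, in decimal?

28918 = 111000011110110
0x492D = 100100100101101
 OR → 111100111111111 = 31231

31231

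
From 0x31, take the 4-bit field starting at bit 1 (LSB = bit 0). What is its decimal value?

v = 00110001
Shift right by 1: 0011000
Mask low 4 bits: 1000 = 8

8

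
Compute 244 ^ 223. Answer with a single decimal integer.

43

244 = 11110100
223 = 11011111
XOR → 00101011 = 43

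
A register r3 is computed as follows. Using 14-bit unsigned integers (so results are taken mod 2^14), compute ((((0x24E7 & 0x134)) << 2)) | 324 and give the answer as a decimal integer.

0x24E7 = 10010011100111
0x134 = 00000100110100
→ & → 00000000100100 = 36
→ << 2 (mod 2^14) → 00000010010000 = 144
324 = 00000101000100
→ | → 00000111010100 = 468

468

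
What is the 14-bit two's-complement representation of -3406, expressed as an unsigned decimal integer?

12978

3406 in 14 bits: 00110101001110
Invert: 11001010110001
Add 1:  11001010110010 = 12978
(Check: 2^14 - 3406 = 16384 - 3406 = 12978.)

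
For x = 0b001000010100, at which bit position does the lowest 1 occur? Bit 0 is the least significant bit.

0b001000010100 = 1000010100
Trailing zeros: 2, so the lowest set bit is bit 2 (value 4).

2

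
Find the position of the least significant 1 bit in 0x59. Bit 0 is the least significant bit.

0

0x59 = 1011001
Trailing zeros: 0, so the lowest set bit is bit 0 (value 1).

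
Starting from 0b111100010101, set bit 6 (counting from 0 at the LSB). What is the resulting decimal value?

x = 111100010101
bit 6 is currently 0; set it via x | (1 << 6) = x | 64
→ 111101010101 = 3925

3925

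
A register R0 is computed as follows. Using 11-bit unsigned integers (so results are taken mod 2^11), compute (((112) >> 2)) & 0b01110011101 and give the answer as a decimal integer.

28

112 = 00001110000
→ >> 2 → 00000011100 = 28
0b01110011101 = 01110011101
→ & → 00000011100 = 28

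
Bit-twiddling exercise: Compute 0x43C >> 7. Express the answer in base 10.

0x43C = 10000111100
shift right by 7 → 00000001000 = 8
(equivalently, floor(1084 / 128))

8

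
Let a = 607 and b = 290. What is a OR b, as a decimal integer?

895

607 = 1001011111
290 = 0100100010
 OR → 1101111111 = 895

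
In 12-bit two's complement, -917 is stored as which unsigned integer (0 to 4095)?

3179

917 in 12 bits: 001110010101
Invert: 110001101010
Add 1:  110001101011 = 3179
(Check: 2^12 - 917 = 4096 - 917 = 3179.)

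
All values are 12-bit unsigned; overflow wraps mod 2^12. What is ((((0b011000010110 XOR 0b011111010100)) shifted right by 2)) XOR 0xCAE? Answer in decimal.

0b011000010110 = 011000010110
0b011111010100 = 011111010100
→ XOR → 000111000010 = 450
→ shifted right by 2 → 000001110000 = 112
0xCAE = 110010101110
→ XOR → 110011011110 = 3294

3294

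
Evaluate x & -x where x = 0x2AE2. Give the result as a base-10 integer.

x = 10101011100010 = 10978
-x (two's complement) = …01010100011110
AND   = 00000000000010 = 2
(x & -x isolates the lowest set bit of x.)

2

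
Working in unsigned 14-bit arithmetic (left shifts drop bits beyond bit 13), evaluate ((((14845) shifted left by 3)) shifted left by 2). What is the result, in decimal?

16288

14845 = 11100111111101
→ shifted left by 3 (mod 2^14) → 00111111101000 = 4072
→ shifted left by 2 (mod 2^14) → 11111110100000 = 16288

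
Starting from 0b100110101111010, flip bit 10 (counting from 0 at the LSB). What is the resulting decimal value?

x = 100110101111010
bit 10 is currently 1; toggle it via x ^ (1 << 10) = x ^ 1024
→ 100100101111010 = 18810

18810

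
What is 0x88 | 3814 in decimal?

0x88 = 000010001000
3814 = 111011100110
 OR → 111011101110 = 3822

3822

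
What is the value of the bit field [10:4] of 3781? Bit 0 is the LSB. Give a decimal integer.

108

v = 00111011000101
Shift right by 4: 0011101100
Mask low 7 bits: 1101100 = 108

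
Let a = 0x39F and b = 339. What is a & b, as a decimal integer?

0x39F = 1110011111
339 = 0101010011
AND → 0100010011 = 275

275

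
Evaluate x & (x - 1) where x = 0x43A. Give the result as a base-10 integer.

1080

x = 10000111010 = 1082
x - 1 = 10000111001
AND   = 10000111000 = 1080
(x & (x - 1) clears the lowest set bit of x.)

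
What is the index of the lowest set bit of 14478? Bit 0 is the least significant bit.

14478 = 11100010001110
Trailing zeros: 1, so the lowest set bit is bit 1 (value 2).

1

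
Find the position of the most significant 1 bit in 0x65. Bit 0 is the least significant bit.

6

0x65 = 1100101
The topmost 1 is at position 6 (since 2^6 = 64 ≤ 101 < 128).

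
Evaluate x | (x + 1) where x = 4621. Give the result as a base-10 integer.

4623

x = 1001000001101 = 4621
x + 1 = 1001000001110
OR    = 1001000001111 = 4623
(x | (x + 1) sets the lowest cleared bit.)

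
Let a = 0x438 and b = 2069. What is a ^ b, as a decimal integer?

0x438 = 010000111000
2069 = 100000010101
XOR → 110000101101 = 3117

3117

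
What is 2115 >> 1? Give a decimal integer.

2115 = 100001000011
shift right by 1 → 010000100001 = 1057
(equivalently, floor(2115 / 2))

1057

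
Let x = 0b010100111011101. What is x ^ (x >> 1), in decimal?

x = 10100111011101 = 10717
x>>1 = 01010011101110
XOR  = 11110100110011 = 15667
(x ^ (x >> 1) gives the standard binary-reflected Gray code of x.)

15667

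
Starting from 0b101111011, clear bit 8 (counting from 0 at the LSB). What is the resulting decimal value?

123

x = 101111011
bit 8 is currently 1; clear it via x & ~(1 << 8) = x & ~256
→ 001111011 = 123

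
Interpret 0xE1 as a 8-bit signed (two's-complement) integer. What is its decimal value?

-31

pattern = 11100001 (MSB is 1 ⇒ negative)
Invert: 00011110, add 1 → 00011111 = 31, so the value is -31.
(Equivalently: 225 - 2^8 = 225 - 256 = -31.)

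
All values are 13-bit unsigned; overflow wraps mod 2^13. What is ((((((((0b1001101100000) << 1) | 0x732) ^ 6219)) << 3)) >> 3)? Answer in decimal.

953

0b1001101100000 = 1001101100000
→ << 1 (mod 2^13) → 0011011000000 = 1728
0x732 = 0011100110010
→ | → 0011111110010 = 2034
6219 = 1100001001011
→ ^ → 1111110111001 = 8121
→ << 3 (mod 2^13) → 1110111001000 = 7624
→ >> 3 → 0001110111001 = 953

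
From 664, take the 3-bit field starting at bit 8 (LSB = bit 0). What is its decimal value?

2

v = 01010011000
Shift right by 8: 010
Mask low 3 bits: 010 = 2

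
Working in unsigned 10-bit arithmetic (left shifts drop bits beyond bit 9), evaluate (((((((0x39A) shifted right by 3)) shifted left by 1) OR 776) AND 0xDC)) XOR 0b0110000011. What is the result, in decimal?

335

0x39A = 1110011010
→ shifted right by 3 → 0001110011 = 115
→ shifted left by 1 (mod 2^10) → 0011100110 = 230
776 = 1100001000
→ OR → 1111101110 = 1006
0xDC = 0011011100
→ AND → 0011001100 = 204
0b0110000011 = 0110000011
→ XOR → 0101001111 = 335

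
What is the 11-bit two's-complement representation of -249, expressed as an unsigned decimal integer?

249 in 11 bits: 00011111001
Invert: 11100000110
Add 1:  11100000111 = 1799
(Check: 2^11 - 249 = 2048 - 249 = 1799.)

1799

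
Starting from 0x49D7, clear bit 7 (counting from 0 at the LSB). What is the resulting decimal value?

18775

x = 100100111010111
bit 7 is currently 1; clear it via x & ~(1 << 7) = x & ~128
→ 100100101010111 = 18775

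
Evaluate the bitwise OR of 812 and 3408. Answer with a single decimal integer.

3964

812 = 001100101100
3408 = 110101010000
 OR → 111101111100 = 3964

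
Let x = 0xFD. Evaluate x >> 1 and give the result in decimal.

126

0xFD = 11111101
shift right by 1 → 01111110 = 126
(equivalently, floor(253 / 2))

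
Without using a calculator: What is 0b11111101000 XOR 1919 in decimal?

151

a = 11111101000
1919 = 11101111111
XOR → 00010010111 = 151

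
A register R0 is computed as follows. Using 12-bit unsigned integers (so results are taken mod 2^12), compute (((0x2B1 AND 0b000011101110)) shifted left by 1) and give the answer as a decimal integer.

0x2B1 = 001010110001
0b000011101110 = 000011101110
→ AND → 000010100000 = 160
→ shifted left by 1 (mod 2^12) → 000101000000 = 320

320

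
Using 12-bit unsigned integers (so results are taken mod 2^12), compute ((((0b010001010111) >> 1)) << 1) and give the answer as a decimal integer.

1110

0b010001010111 = 010001010111
→ >> 1 → 001000101011 = 555
→ << 1 (mod 2^12) → 010001010110 = 1110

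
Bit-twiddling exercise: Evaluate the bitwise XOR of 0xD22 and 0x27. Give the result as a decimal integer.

3333

0xD22 = 110100100010
0x27 = 000000100111
XOR → 110100000101 = 3333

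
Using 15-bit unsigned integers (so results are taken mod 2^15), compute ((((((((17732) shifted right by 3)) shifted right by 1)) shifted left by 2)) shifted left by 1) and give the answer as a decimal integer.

8864

17732 = 100010101000100
→ shifted right by 3 → 000100010101000 = 2216
→ shifted right by 1 → 000010001010100 = 1108
→ shifted left by 2 (mod 2^15) → 001000101010000 = 4432
→ shifted left by 1 (mod 2^15) → 010001010100000 = 8864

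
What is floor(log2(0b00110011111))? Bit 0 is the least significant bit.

8

0b00110011111 = 110011111
The topmost 1 is at position 8 (since 2^8 = 256 ≤ 415 < 512).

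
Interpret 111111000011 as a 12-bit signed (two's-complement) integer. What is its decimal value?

-61

pattern = 111111000011 (MSB is 1 ⇒ negative)
Invert: 000000111100, add 1 → 000000111101 = 61, so the value is -61.
(Equivalently: 4035 - 2^12 = 4035 - 4096 = -61.)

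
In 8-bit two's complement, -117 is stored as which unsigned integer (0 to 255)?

139

117 in 8 bits: 01110101
Invert: 10001010
Add 1:  10001011 = 139
(Check: 2^8 - 117 = 256 - 117 = 139.)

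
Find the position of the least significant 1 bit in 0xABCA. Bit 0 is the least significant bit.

1

0xABCA = 1010101111001010
Trailing zeros: 1, so the lowest set bit is bit 1 (value 2).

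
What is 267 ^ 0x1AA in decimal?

161

267 = 100001011
0x1AA = 110101010
XOR → 010100001 = 161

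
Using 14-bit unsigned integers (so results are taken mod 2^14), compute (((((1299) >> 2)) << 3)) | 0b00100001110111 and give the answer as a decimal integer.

1299 = 00010100010011
→ >> 2 → 00000101000100 = 324
→ << 3 (mod 2^14) → 00101000100000 = 2592
0b00100001110111 = 00100001110111
→ | → 00101001110111 = 2679

2679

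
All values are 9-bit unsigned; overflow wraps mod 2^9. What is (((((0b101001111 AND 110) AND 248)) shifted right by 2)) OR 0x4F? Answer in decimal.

95

0b101001111 = 101001111
110 = 001101110
→ AND → 001001110 = 78
248 = 011111000
→ AND → 001001000 = 72
→ shifted right by 2 → 000010010 = 18
0x4F = 001001111
→ OR → 001011111 = 95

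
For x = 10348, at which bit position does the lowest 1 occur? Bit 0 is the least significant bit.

2

10348 = 10100001101100
Trailing zeros: 2, so the lowest set bit is bit 2 (value 4).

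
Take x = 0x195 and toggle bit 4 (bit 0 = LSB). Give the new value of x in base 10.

x = 110010101
bit 4 is currently 1; toggle it via x ^ (1 << 4) = x ^ 16
→ 110000101 = 389

389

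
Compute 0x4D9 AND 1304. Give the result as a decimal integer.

1048

0x4D9 = 10011011001
1304 = 10100011000
AND → 10000011000 = 1048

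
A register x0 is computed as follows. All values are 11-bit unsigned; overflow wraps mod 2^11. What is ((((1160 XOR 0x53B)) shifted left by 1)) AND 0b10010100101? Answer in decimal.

1160 = 10010001000
0x53B = 10100111011
→ XOR → 00110110011 = 435
→ shifted left by 1 (mod 2^11) → 01101100110 = 870
0b10010100101 = 10010100101
→ AND → 00000100100 = 36

36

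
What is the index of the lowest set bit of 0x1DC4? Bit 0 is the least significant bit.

0x1DC4 = 1110111000100
Trailing zeros: 2, so the lowest set bit is bit 2 (value 4).

2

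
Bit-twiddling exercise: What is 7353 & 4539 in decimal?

4281

7353 = 1110010111001
4539 = 1000110111011
AND → 1000010111001 = 4281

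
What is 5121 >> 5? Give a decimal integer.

5121 = 1010000000001
shift right by 5 → 0000010100000 = 160
(equivalently, floor(5121 / 32))

160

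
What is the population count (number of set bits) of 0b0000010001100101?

5

n = 10001100101
Count the 1s: 1 + 1 + 1 + 1 + 1 = 5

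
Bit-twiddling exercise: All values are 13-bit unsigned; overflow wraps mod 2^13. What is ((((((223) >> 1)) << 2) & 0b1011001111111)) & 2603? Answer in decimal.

40

223 = 0000011011111
→ >> 1 → 0000001101111 = 111
→ << 2 (mod 2^13) → 0000110111100 = 444
0b1011001111111 = 1011001111111
→ & → 0000000111100 = 60
2603 = 0101000101011
→ & → 0000000101000 = 40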